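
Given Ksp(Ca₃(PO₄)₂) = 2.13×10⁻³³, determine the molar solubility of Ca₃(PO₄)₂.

Ca₃(PO₄)₂(s) ⇌ 3 Ca²⁺(aq) + 2 PO₄³⁻(aq)
With molar solubility s: [Ca²⁺] = 3s, [PO₄³⁻] = 2s.
Ksp = [Ca²⁺]^3[PO₄³⁻]^2 = (3s)^3 · (2s)^2 = 108s^5
108s^5 = 2.13×10⁻³³  ⇒  s^5 = 1.97×10⁻³⁵
Taking the 5th root, s = 1.15×10⁻⁷ mol L⁻¹.

1.15×10⁻⁷ M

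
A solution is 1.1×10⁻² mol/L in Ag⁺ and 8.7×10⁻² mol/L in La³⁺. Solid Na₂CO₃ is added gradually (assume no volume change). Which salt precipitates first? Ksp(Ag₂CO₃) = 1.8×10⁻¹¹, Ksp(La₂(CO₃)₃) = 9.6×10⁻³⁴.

La₂(CO₃)₃

A salt starts to precipitate once the ion product Q reaches its Ksp.
For Ag₂CO₃: [CO₃²⁻] = (Ksp/[Ag⁺]^2) = 1.5×10⁻⁷ mol/L
For La₂(CO₃)₃: [CO₃²⁻] = (Ksp/[La³⁺]^2)^(1/3) = 5.0×10⁻¹¹ mol/L
Since La₂(CO₃)₃ needs less CO₃²⁻ to reach saturation, it precipitates first.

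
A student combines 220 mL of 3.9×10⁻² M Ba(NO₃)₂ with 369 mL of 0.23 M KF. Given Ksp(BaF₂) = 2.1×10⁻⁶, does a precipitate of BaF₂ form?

Total volume after mixing = 220 + 369 = 589 mL.
[Ba²⁺] = (3.9×10⁻²)(220)/589 = 1.5×10⁻² M
[F⁻] = (0.23)(369)/589 = 0.14 M
Q = [Ba²⁺][F⁻]^2 = 3.0×10⁻⁴
Since Q (3.0×10⁻⁴) exceeds Ksp (2.1×10⁻⁶), BaF₂ will precipitate.

Yes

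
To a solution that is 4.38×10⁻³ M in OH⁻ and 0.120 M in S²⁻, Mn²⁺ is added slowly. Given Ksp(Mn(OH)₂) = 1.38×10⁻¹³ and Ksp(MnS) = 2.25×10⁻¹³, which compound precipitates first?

MnS

Each salt precipitates once Q = Ksp for that salt.
For Mn(OH)₂: [Mn²⁺] = (Ksp/[OH⁻]^2) = 7.19×10⁻⁹ M
For MnS: [Mn²⁺] = (Ksp/[S²⁻]) = 1.88×10⁻¹² M
Since MnS needs less Mn²⁺ to reach saturation, it precipitates first.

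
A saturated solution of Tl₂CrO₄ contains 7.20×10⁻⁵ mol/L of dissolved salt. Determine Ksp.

Ksp = 1.49×10⁻¹²

Tl₂CrO₄(s) ⇌ 2 Tl⁺(aq) + CrO₄²⁻(aq)
Call the molar solubility s, so that [Tl⁺] = 2s and [CrO₄²⁻] = s.
Ksp = [Tl⁺]^2[CrO₄²⁻] = (2s)^2 · s = 4s^3
Ksp = 4 × (7.20×10⁻⁵)^3 = 1.49×10⁻¹²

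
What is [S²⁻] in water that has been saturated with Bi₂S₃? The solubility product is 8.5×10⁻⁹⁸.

4.5×10⁻²⁰ M

Bi₂S₃(s) ⇌ 2 Bi³⁺(aq) + 3 S²⁻(aq)
If s mol/L of Bi₂S₃ dissolves, [Bi³⁺] = 2s and [S²⁻] = 3s.
Ksp = [Bi³⁺]^2[S²⁻]^3 = (2s)^2 · (3s)^3 = 108s^5 = 8.5×10⁻⁹⁸
s = 1.5×10⁻²⁰ mol/L
[S²⁻] = 3s = 4.5×10⁻²⁰ mol/L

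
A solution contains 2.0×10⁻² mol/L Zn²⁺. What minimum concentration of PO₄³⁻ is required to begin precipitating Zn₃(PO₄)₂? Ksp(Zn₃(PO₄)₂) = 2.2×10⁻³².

5.2×10⁻¹⁴ M

The threshold for precipitation is Q = Ksp.
Zn₃(PO₄)₂(s) ⇌ 3 Zn²⁺(aq) + 2 PO₄³⁻(aq)
Ksp = [Zn²⁺]^3[PO₄³⁻]^2 = [PO₄³⁻]^2(2.0×10⁻²)^3
[PO₄³⁻]^2 = 2.2×10⁻³² / (2.0×10⁻²)^3 = 2.8×10⁻²⁷
[PO₄³⁻] = 5.2×10⁻¹⁴ mol/L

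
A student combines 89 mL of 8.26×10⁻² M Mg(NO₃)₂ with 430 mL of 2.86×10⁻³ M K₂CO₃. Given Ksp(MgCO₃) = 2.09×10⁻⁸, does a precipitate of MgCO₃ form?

Yes

Total volume after mixing = 89 + 430 = 519 mL.
[Mg²⁺] = (8.26×10⁻²)(89)/519 = 1.42×10⁻² M
[CO₃²⁻] = (2.86×10⁻³)(430)/519 = 2.37×10⁻³ M
Q = [Mg²⁺][CO₃²⁻] = 3.36×10⁻⁵
Q = 3.36×10⁻⁵ > Ksp = 2.09×10⁻⁸, so the solution is supersaturated and MgCO₃ precipitates.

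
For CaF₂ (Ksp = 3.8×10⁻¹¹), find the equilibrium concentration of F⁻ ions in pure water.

4.2×10⁻⁴ M

CaF₂(s) ⇌ Ca²⁺(aq) + 2 F⁻(aq)
If s mol/L of CaF₂ dissolves, [Ca²⁺] = s and [F⁻] = 2s.
Ksp = [Ca²⁺][F⁻]^2 = s · (2s)^2 = 4s^3 = 3.8×10⁻¹¹
s = 2.1×10⁻⁴ mol/L
[F⁻] = 2s = 4.2×10⁻⁴ mol/L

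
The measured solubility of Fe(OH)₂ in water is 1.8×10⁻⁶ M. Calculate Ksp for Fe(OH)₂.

Ksp = 2.3×10⁻¹⁷

Fe(OH)₂(s) ⇌ Fe²⁺(aq) + 2 OH⁻(aq)
Let s be the molar solubility. Then [Fe²⁺] = s and [OH⁻] = 2s.
Ksp = [Fe²⁺][OH⁻]^2 = s · (2s)^2 = 4s^3
Ksp = 4 × (1.8×10⁻⁶)^3 = 2.3×10⁻¹⁷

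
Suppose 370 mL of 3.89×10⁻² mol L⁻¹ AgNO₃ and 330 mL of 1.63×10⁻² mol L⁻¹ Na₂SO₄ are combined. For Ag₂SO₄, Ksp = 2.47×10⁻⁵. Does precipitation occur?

No

Total volume after mixing = 370 + 330 = 700 mL.
[Ag⁺] = (3.89×10⁻²)(370)/700 = 2.06×10⁻² mol L⁻¹
[SO₄²⁻] = (1.63×10⁻²)(330)/700 = 7.68×10⁻³ mol L⁻¹
Q = [Ag⁺]^2[SO₄²⁻] = 3.25×10⁻⁶
Since Q (3.25×10⁻⁶) is less than Ksp (2.47×10⁻⁵), no Ag₂SO₄ precipitates.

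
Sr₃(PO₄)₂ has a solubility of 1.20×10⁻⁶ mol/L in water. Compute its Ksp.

Sr₃(PO₄)₂(s) ⇌ 3 Sr²⁺(aq) + 2 PO₄³⁻(aq)
If s mol/L of Sr₃(PO₄)₂ dissolves, [Sr²⁺] = 3s and [PO₄³⁻] = 2s.
Ksp = [Sr²⁺]^3[PO₄³⁻]^2 = (3s)^3 · (2s)^2 = 108s^5
Ksp = 108 × (1.20×10⁻⁶)^5 = 2.69×10⁻²⁸

Ksp = 2.69×10⁻²⁸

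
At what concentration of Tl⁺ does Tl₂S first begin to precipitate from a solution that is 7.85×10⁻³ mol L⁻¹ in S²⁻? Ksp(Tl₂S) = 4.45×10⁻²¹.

The threshold for precipitation is Q = Ksp.
Tl₂S(s) ⇌ 2 Tl⁺(aq) + S²⁻(aq)
Ksp = [Tl⁺]^2[S²⁻] = [Tl⁺]^2(7.85×10⁻³)
[Tl⁺]^2 = 4.45×10⁻²¹ / (7.85×10⁻³) = 5.67×10⁻¹⁹
[Tl⁺] = 7.53×10⁻¹⁰ mol L⁻¹

7.53×10⁻¹⁰ M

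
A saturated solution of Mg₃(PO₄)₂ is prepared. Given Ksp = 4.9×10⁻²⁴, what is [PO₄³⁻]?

Mg₃(PO₄)₂(s) ⇌ 3 Mg²⁺(aq) + 2 PO₄³⁻(aq)
With molar solubility s: [Mg²⁺] = 3s, [PO₄³⁻] = 2s.
Ksp = [Mg²⁺]^3[PO₄³⁻]^2 = (3s)^3 · (2s)^2 = 108s^5 = 4.9×10⁻²⁴
s = 8.5×10⁻⁶ mol L⁻¹
[PO₄³⁻] = 2s = 1.7×10⁻⁵ mol L⁻¹

1.7×10⁻⁵ M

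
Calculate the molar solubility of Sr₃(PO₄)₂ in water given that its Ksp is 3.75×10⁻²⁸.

1.28×10⁻⁶ M

Sr₃(PO₄)₂(s) ⇌ 3 Sr²⁺(aq) + 2 PO₄³⁻(aq)
Call the molar solubility s, so that [Sr²⁺] = 3s and [PO₄³⁻] = 2s.
Ksp = [Sr²⁺]^3[PO₄³⁻]^2 = (3s)^3 · (2s)^2 = 108s^5
108s^5 = 3.75×10⁻²⁸  ⇒  s^5 = 3.47×10⁻³⁰
Taking the 5th root, s = 1.28×10⁻⁶ mol L⁻¹.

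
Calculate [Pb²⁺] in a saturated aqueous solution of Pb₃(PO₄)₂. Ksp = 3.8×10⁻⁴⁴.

Pb₃(PO₄)₂(s) ⇌ 3 Pb²⁺(aq) + 2 PO₄³⁻(aq)
With molar solubility s: [Pb²⁺] = 3s, [PO₄³⁻] = 2s.
Ksp = [Pb²⁺]^3[PO₄³⁻]^2 = (3s)^3 · (2s)^2 = 108s^5 = 3.8×10⁻⁴⁴
s = 8.1×10⁻¹⁰ mol L⁻¹
[Pb²⁺] = 3s = 2.4×10⁻⁹ mol L⁻¹

2.4×10⁻⁹ M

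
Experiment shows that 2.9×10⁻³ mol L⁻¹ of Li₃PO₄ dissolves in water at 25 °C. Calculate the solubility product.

Li₃PO₄(s) ⇌ 3 Li⁺(aq) + PO₄³⁻(aq)
For each mole of Li₃PO₄ that dissolves per liter, [Li⁺] = 3s and [PO₄³⁻] = s; let s denote this solubility.
Ksp = [Li⁺]^3[PO₄³⁻] = (3s)^3 · s = 27s^4
Ksp = 27 × (2.9×10⁻³)^4 = 1.9×10⁻⁹

Ksp = 1.9×10⁻⁹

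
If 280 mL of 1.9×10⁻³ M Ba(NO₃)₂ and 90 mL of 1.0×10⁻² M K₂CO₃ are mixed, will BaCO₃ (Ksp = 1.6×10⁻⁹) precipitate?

Yes

After mixing, V = 280 mL + 90 mL = 370 mL.
[Ba²⁺] = (1.9×10⁻³)(280)/370 = 1.4×10⁻³ M
[CO₃²⁻] = (1.0×10⁻²)(90)/370 = 2.4×10⁻³ M
Q = [Ba²⁺][CO₃²⁻] = 3.5×10⁻⁶
Q = 3.5×10⁻⁶ > Ksp = 1.6×10⁻⁹, so the solution is supersaturated and BaCO₃ precipitates.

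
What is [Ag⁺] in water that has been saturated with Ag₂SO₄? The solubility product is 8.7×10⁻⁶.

2.6×10⁻² M

Ag₂SO₄(s) ⇌ 2 Ag⁺(aq) + SO₄²⁻(aq)
For each mole of Ag₂SO₄ that dissolves per liter, [Ag⁺] = 2s and [SO₄²⁻] = s; let s denote this solubility.
Ksp = [Ag⁺]^2[SO₄²⁻] = (2s)^2 · s = 4s^3 = 8.7×10⁻⁶
s = 1.3×10⁻² mol L⁻¹
[Ag⁺] = 2s = 2.6×10⁻² mol L⁻¹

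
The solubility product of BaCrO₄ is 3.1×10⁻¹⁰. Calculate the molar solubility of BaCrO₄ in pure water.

1.8×10⁻⁵ M

BaCrO₄(s) ⇌ Ba²⁺(aq) + CrO₄²⁻(aq)
With molar solubility s: [Ba²⁺] = s, [CrO₄²⁻] = s.
Ksp = [Ba²⁺][CrO₄²⁻] = s · s = s^2
s^2 = 3.1×10⁻¹⁰
s = (3.1×10⁻¹⁰)^(1/2) = 1.8×10⁻⁵ mol L⁻¹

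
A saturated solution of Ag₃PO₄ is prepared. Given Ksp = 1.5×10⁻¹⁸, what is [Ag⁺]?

4.6×10⁻⁵ M

Ag₃PO₄(s) ⇌ 3 Ag⁺(aq) + PO₄³⁻(aq)
Let s be the molar solubility. Then [Ag⁺] = 3s and [PO₄³⁻] = s.
Ksp = [Ag⁺]^3[PO₄³⁻] = (3s)^3 · s = 27s^4 = 1.5×10⁻¹⁸
s = 1.5×10⁻⁵ mol/L
[Ag⁺] = 3s = 4.6×10⁻⁵ mol/L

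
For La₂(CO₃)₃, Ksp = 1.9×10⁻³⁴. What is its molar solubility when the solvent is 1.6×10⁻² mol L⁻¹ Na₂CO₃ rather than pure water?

La₂(CO₃)₃(s) ⇌ 2 La³⁺(aq) + 3 CO₃²⁻(aq)
The solution already contains CO₃²⁻ at 1.6×10⁻² mol L⁻¹. Let s be the molar solubility of La₂(CO₃)₃.
[CO₃²⁻] ≈ 1.6×10⁻² mol L⁻¹ (common ion dominates); [La³⁺] = 2s.
Ksp = [La³⁺]^2[CO₃²⁻]^3 = (2s)^2(1.6×10⁻²)^3
(2s)^2 = 1.9×10⁻³⁴ / (1.6×10⁻²)^3 = 4.6×10⁻²⁹
s = 3.4×10⁻¹⁵ mol L⁻¹

3.4×10⁻¹⁵ M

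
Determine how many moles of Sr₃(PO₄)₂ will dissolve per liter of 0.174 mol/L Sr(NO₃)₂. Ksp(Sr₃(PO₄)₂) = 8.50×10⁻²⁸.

2.01×10⁻¹³ M

Sr₃(PO₄)₂(s) ⇌ 3 Sr²⁺(aq) + 2 PO₄³⁻(aq)
Sr²⁺ is already present at 0.174 mol/L. If s mol/L of Sr₃(PO₄)₂ dissolves, [PO₄³⁻] = 2s while [Sr²⁺] ≈ 0.174 mol/L.
Ksp = [Sr²⁺]^3[PO₄³⁻]^2 = (0.174)^3(2s)^2
(2s)^2 = 8.50×10⁻²⁸ / (0.174)^3 = 1.61×10⁻²⁵
s = 2.01×10⁻¹³ mol/L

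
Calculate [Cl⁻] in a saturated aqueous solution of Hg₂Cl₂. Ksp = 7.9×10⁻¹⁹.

1.2×10⁻⁶ M

Hg₂Cl₂(s) ⇌ Hg₂²⁺(aq) + 2 Cl⁻(aq)
For each mole of Hg₂Cl₂ that dissolves per liter, [Hg₂²⁺] = s and [Cl⁻] = 2s; let s denote this solubility.
Ksp = [Hg₂²⁺][Cl⁻]^2 = s · (2s)^2 = 4s^3 = 7.9×10⁻¹⁹
s = 5.8×10⁻⁷ mol L⁻¹
[Cl⁻] = 2s = 1.2×10⁻⁶ mol L⁻¹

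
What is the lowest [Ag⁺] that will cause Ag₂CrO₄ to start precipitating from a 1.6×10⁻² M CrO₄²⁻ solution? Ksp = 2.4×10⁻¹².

1.2×10⁻⁵ M

Precipitation of each salt begins when its ion product equals Ksp.
Ag₂CrO₄(s) ⇌ 2 Ag⁺(aq) + CrO₄²⁻(aq)
Ksp = [Ag⁺]^2[CrO₄²⁻] = [Ag⁺]^2(1.6×10⁻²)
[Ag⁺]^2 = 2.4×10⁻¹² / (1.6×10⁻²) = 1.5×10⁻¹⁰
[Ag⁺] = 1.2×10⁻⁵ M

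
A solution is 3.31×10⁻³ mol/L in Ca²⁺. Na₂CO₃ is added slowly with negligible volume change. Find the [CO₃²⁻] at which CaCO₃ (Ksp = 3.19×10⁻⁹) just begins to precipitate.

9.64×10⁻⁷ M

Each salt precipitates once Q = Ksp for that salt.
CaCO₃(s) ⇌ Ca²⁺(aq) + CO₃²⁻(aq)
Ksp = [Ca²⁺][CO₃²⁻] = [CO₃²⁻](3.31×10⁻³)
[CO₃²⁻] = 3.19×10⁻⁹ / (3.31×10⁻³) = 9.64×10⁻⁷
[CO₃²⁻] = 9.64×10⁻⁷ mol/L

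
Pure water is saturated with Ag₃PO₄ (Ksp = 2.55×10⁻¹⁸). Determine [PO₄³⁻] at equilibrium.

Ag₃PO₄(s) ⇌ 3 Ag⁺(aq) + PO₄³⁻(aq)
For each mole of Ag₃PO₄ that dissolves per liter, [Ag⁺] = 3s and [PO₄³⁻] = s; let s denote this solubility.
Ksp = [Ag⁺]^3[PO₄³⁻] = (3s)^3 · s = 27s^4 = 2.55×10⁻¹⁸
s = 1.75×10⁻⁵ M
[PO₄³⁻] = s = 1.75×10⁻⁵ M

1.75×10⁻⁵ M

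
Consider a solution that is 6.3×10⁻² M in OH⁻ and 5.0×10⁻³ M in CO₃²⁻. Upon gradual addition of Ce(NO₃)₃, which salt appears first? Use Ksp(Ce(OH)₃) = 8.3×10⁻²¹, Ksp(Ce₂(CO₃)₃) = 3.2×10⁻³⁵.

Precipitation of each salt begins when its ion product equals Ksp.
For Ce(OH)₃: [Ce³⁺] = (Ksp/[OH⁻]^3) = 3.3×10⁻¹⁷ M
For Ce₂(CO₃)₃: [Ce³⁺] = (Ksp/[CO₃²⁻]^3)^(1/2) = 1.6×10⁻¹⁴ M
The smaller threshold [Ce³⁺] is reached first, so Ce(OH)₃ precipitates first.

Ce(OH)₃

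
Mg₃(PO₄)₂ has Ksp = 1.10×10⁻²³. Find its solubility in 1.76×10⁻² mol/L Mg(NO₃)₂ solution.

Mg₃(PO₄)₂(s) ⇌ 3 Mg²⁺(aq) + 2 PO₄³⁻(aq)
With Mg²⁺ already at 1.76×10⁻² mol/L and s small, take [Mg²⁺] ≈ 1.76×10⁻² mol/L and [PO₄³⁻] = 2s.
Ksp = [Mg²⁺]^3[PO₄³⁻]^2 = (1.76×10⁻²)^3(2s)^2
(2s)^2 = 1.10×10⁻²³ / (1.76×10⁻²)^3 = 2.02×10⁻¹⁸
s = 7.10×10⁻¹⁰ mol/L

7.10×10⁻¹⁰ M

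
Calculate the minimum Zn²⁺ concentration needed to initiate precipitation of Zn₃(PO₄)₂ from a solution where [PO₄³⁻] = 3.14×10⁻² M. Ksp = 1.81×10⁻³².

2.64×10⁻¹⁰ M

Each salt precipitates once Q = Ksp for that salt.
Zn₃(PO₄)₂(s) ⇌ 3 Zn²⁺(aq) + 2 PO₄³⁻(aq)
Ksp = [Zn²⁺]^3[PO₄³⁻]^2 = [Zn²⁺]^3(3.14×10⁻²)^2
[Zn²⁺]^3 = 1.81×10⁻³² / (3.14×10⁻²)^2 = 1.84×10⁻²⁹
[Zn²⁺] = 2.64×10⁻¹⁰ M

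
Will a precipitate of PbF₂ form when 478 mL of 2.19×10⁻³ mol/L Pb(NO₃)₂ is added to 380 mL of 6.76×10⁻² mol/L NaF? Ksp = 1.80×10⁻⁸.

Yes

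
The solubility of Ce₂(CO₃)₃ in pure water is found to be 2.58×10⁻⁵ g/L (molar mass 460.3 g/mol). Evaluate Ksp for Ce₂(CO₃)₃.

Molar solubility s = (2.58×10⁻⁵ g/L) / (460.3 g/mol) = 5.6050×10⁻⁸ mol/L
Ce₂(CO₃)₃(s) ⇌ 2 Ce³⁺(aq) + 3 CO₃²⁻(aq)
If s mol/L of Ce₂(CO₃)₃ dissolves, [Ce³⁺] = 2s and [CO₃²⁻] = 3s.
Ksp = [Ce³⁺]^2[CO₃²⁻]^3 = (2s)^2 · (3s)^3 = 108s^5
Ksp = 108 × (5.6050×10⁻⁸)^5 = 5.97×10⁻³⁵

Ksp = 5.97×10⁻³⁵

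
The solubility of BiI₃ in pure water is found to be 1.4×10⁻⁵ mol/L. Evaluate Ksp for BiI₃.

Ksp = 1.0×10⁻¹⁸

BiI₃(s) ⇌ Bi³⁺(aq) + 3 I⁻(aq)
For each mole of BiI₃ that dissolves per liter, [Bi³⁺] = s and [I⁻] = 3s; let s denote this solubility.
Ksp = [Bi³⁺][I⁻]^3 = s · (3s)^3 = 27s^4
Ksp = 27 × (1.4×10⁻⁵)^4 = 1.0×10⁻¹⁸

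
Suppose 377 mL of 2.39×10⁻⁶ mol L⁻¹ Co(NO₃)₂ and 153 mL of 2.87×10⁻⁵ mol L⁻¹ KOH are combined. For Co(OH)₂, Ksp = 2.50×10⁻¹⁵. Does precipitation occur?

No

The combined volume is 530 mL.
[Co²⁺] = (2.39×10⁻⁶)(377)/530 = 1.70×10⁻⁶ mol L⁻¹
[OH⁻] = (2.87×10⁻⁵)(153)/530 = 8.29×10⁻⁶ mol L⁻¹
Q = [Co²⁺][OH⁻]^2 = 1.17×10⁻¹⁶
Q < Ksp (1.17×10⁻¹⁶ vs 2.50×10⁻¹⁵); the solution remains unsaturated and no precipitate forms.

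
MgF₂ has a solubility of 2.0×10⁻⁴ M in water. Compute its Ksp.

Ksp = 3.2×10⁻¹¹

MgF₂(s) ⇌ Mg²⁺(aq) + 2 F⁻(aq)
If s mol/L of MgF₂ dissolves, [Mg²⁺] = s and [F⁻] = 2s.
Ksp = [Mg²⁺][F⁻]^2 = s · (2s)^2 = 4s^3
Ksp = 4 × (2.0×10⁻⁴)^3 = 3.2×10⁻¹¹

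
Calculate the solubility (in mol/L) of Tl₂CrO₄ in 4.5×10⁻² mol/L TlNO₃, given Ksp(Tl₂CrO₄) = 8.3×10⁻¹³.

4.1×10⁻¹⁰ M

Tl₂CrO₄(s) ⇌ 2 Tl⁺(aq) + CrO₄²⁻(aq)
The solution already contains Tl⁺ at 4.5×10⁻² mol/L. Let s be the molar solubility of Tl₂CrO₄.
[Tl⁺] ≈ 4.5×10⁻² mol/L (common ion dominates); [CrO₄²⁻] = s.
Ksp = [Tl⁺]^2[CrO₄²⁻] = (4.5×10⁻²)^2s
s = 8.3×10⁻¹³ / (4.5×10⁻²)^2 = 4.1×10⁻¹⁰
s = 4.1×10⁻¹⁰ mol/L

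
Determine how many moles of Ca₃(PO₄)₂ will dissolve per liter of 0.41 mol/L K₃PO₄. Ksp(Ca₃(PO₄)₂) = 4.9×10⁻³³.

1.0×10⁻¹¹ M

Ca₃(PO₄)₂(s) ⇌ 3 Ca²⁺(aq) + 2 PO₄³⁻(aq)
The solution already contains PO₄³⁻ at 0.41 mol/L. Let s be the molar solubility of Ca₃(PO₄)₂.
[PO₄³⁻] ≈ 0.41 mol/L (common ion dominates); [Ca²⁺] = 3s.
Ksp = [Ca²⁺]^3[PO₄³⁻]^2 = (3s)^3(0.41)^2
(3s)^3 = 4.9×10⁻³³ / (0.41)^2 = 2.9×10⁻³²
s = 1.0×10⁻¹¹ mol/L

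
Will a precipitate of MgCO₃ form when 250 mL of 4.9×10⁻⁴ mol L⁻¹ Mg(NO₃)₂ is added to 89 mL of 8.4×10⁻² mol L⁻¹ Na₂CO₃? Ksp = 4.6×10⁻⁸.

Yes

After mixing, V = 250 mL + 89 mL = 339 mL.
[Mg²⁺] = (4.9×10⁻⁴)(250)/339 = 3.6×10⁻⁴ mol L⁻¹
[CO₃²⁻] = (8.4×10⁻²)(89)/339 = 2.2×10⁻² mol L⁻¹
Q = [Mg²⁺][CO₃²⁻] = 8.0×10⁻⁶
Q = 8.0×10⁻⁶ > Ksp = 4.6×10⁻⁸, so the solution is supersaturated and MgCO₃ precipitates.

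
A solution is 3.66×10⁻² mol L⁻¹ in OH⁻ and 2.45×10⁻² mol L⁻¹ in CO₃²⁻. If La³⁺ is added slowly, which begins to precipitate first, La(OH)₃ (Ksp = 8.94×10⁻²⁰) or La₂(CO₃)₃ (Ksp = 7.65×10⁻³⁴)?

La(OH)₃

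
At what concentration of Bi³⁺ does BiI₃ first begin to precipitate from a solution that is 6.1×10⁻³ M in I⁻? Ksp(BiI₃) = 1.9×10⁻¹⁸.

8.4×10⁻¹² M

The threshold for precipitation is Q = Ksp.
BiI₃(s) ⇌ Bi³⁺(aq) + 3 I⁻(aq)
Ksp = [Bi³⁺][I⁻]^3 = [Bi³⁺](6.1×10⁻³)^3
[Bi³⁺] = 1.9×10⁻¹⁸ / (6.1×10⁻³)^3 = 8.4×10⁻¹²
[Bi³⁺] = 8.4×10⁻¹² M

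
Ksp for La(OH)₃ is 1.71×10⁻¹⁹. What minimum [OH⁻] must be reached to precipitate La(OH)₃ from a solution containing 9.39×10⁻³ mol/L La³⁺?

A salt starts to precipitate once the ion product Q reaches its Ksp.
La(OH)₃(s) ⇌ La³⁺(aq) + 3 OH⁻(aq)
Ksp = [La³⁺][OH⁻]^3 = [OH⁻]^3(9.39×10⁻³)
[OH⁻]^3 = 1.71×10⁻¹⁹ / (9.39×10⁻³) = 1.82×10⁻¹⁷
[OH⁻] = 2.63×10⁻⁶ mol/L

2.63×10⁻⁶ M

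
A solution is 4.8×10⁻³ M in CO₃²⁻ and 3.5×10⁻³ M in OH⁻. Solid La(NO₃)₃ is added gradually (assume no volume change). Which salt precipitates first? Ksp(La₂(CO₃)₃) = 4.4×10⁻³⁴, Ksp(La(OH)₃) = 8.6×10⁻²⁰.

Each salt precipitates once Q = Ksp for that salt.
For La₂(CO₃)₃: [La³⁺] = (Ksp/[CO₃²⁻]^3)^(1/2) = 6.3×10⁻¹⁴ M
For La(OH)₃: [La³⁺] = (Ksp/[OH⁻]^3) = 2.0×10⁻¹² M
La₂(CO₃)₃ requires the lower [La³⁺], so it precipitates first.

La₂(CO₃)₃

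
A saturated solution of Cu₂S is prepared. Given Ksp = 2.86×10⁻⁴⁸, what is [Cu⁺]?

1.79×10⁻¹⁶ M

Cu₂S(s) ⇌ 2 Cu⁺(aq) + S²⁻(aq)
If s mol/L of Cu₂S dissolves, [Cu⁺] = 2s and [S²⁻] = s.
Ksp = [Cu⁺]^2[S²⁻] = (2s)^2 · s = 4s^3 = 2.86×10⁻⁴⁸
s = 8.94×10⁻¹⁷ mol L⁻¹
[Cu⁺] = 2s = 1.79×10⁻¹⁶ mol L⁻¹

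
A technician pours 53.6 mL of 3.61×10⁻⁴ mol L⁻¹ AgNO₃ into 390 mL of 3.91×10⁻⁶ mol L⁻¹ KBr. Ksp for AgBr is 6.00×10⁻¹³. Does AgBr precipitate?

The combined volume is 443.6 mL.
[Ag⁺] = (3.61×10⁻⁴)(53.6)/443.6 = 4.36×10⁻⁵ mol L⁻¹
[Br⁻] = (3.91×10⁻⁶)(390)/443.6 = 3.44×10⁻⁶ mol L⁻¹
Q = [Ag⁺][Br⁻] = 1.50×10⁻¹⁰
Since Q (1.50×10⁻¹⁰) exceeds Ksp (6.00×10⁻¹³), AgBr will precipitate.

Yes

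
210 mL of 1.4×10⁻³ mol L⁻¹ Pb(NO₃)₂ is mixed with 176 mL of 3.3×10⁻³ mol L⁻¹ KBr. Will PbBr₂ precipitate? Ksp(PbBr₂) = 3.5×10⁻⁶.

No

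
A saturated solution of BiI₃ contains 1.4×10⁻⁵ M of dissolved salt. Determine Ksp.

Ksp = 1.0×10⁻¹⁸

BiI₃(s) ⇌ Bi³⁺(aq) + 3 I⁻(aq)
If s mol/L of BiI₃ dissolves, [Bi³⁺] = s and [I⁻] = 3s.
Ksp = [Bi³⁺][I⁻]^3 = s · (3s)^3 = 27s^4
Ksp = 27 × (1.4×10⁻⁵)^4 = 1.0×10⁻¹⁸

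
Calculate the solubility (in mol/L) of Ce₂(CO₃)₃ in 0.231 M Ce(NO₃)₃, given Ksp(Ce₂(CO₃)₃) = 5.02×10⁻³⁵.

3.27×10⁻¹² M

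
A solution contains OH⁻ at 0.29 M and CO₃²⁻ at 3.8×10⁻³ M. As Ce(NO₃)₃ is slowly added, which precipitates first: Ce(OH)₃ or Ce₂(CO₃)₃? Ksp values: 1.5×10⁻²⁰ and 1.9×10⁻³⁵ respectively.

Ce(OH)₃

The threshold for precipitation is Q = Ksp.
For Ce(OH)₃: [Ce³⁺] = (Ksp/[OH⁻]^3) = 6.2×10⁻¹⁹ M
For Ce₂(CO₃)₃: [Ce³⁺] = (Ksp/[CO₃²⁻]^3)^(1/2) = 1.9×10⁻¹⁴ M
The smaller threshold [Ce³⁺] is reached first, so Ce(OH)₃ precipitates first.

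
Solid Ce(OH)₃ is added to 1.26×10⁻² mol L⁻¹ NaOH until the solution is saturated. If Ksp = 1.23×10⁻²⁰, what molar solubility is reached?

6.15×10⁻¹⁵ M

Ce(OH)₃(s) ⇌ Ce³⁺(aq) + 3 OH⁻(aq)
OH⁻ is already present at 1.26×10⁻² mol L⁻¹. If s mol/L of Ce(OH)₃ dissolves, [Ce³⁺] = s while [OH⁻] ≈ 1.26×10⁻² mol L⁻¹.
Ksp = [Ce³⁺][OH⁻]^3 = s(1.26×10⁻²)^3
s = 1.23×10⁻²⁰ / (1.26×10⁻²)^3 = 6.15×10⁻¹⁵
s = 6.15×10⁻¹⁵ mol L⁻¹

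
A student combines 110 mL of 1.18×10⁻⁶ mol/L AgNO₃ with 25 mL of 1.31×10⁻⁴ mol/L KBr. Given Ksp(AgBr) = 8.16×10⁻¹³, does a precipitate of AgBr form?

Yes

Total volume after mixing = 110 + 25 = 135 mL.
[Ag⁺] = (1.18×10⁻⁶)(110)/135 = 9.61×10⁻⁷ mol/L
[Br⁻] = (1.31×10⁻⁴)(25)/135 = 2.43×10⁻⁵ mol/L
Q = [Ag⁺][Br⁻] = 2.33×10⁻¹¹
Q = 2.33×10⁻¹¹ > Ksp = 8.16×10⁻¹³, so the solution is supersaturated and AgBr precipitates.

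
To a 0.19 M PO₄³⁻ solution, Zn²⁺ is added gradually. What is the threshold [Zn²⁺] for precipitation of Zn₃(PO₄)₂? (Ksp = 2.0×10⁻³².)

The threshold for precipitation is Q = Ksp.
Zn₃(PO₄)₂(s) ⇌ 3 Zn²⁺(aq) + 2 PO₄³⁻(aq)
Ksp = [Zn²⁺]^3[PO₄³⁻]^2 = [Zn²⁺]^3(0.19)^2
[Zn²⁺]^3 = 2.0×10⁻³² / (0.19)^2 = 5.5×10⁻³¹
[Zn²⁺] = 8.2×10⁻¹¹ M

8.2×10⁻¹¹ M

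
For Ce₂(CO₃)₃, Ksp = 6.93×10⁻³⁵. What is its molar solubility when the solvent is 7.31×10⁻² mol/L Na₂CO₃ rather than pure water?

2.11×10⁻¹⁶ M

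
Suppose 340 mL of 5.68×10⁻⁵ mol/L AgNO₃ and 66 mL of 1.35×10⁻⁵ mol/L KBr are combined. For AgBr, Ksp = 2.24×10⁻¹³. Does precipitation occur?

Yes

Total volume after mixing = 340 + 66 = 406 mL.
[Ag⁺] = (5.68×10⁻⁵)(340)/406 = 4.76×10⁻⁵ mol/L
[Br⁻] = (1.35×10⁻⁵)(66)/406 = 2.19×10⁻⁶ mol/L
Q = [Ag⁺][Br⁻] = 1.04×10⁻¹⁰
Q = 1.04×10⁻¹⁰ > Ksp = 2.24×10⁻¹³, so the solution is supersaturated and AgBr precipitates.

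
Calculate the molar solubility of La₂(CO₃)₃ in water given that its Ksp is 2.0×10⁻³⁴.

7.1×10⁻⁸ M

La₂(CO₃)₃(s) ⇌ 2 La³⁺(aq) + 3 CO₃²⁻(aq)
If s mol/L of La₂(CO₃)₃ dissolves, [La³⁺] = 2s and [CO₃²⁻] = 3s.
Ksp = [La³⁺]^2[CO₃²⁻]^3 = (2s)^2 · (3s)^3 = 108s^5
108s^5 = 2.0×10⁻³⁴  ⇒  s^5 = 1.9×10⁻³⁶
s = 7.1×10⁻⁸ mol/L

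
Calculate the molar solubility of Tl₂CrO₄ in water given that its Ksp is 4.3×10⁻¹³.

4.8×10⁻⁵ M

Tl₂CrO₄(s) ⇌ 2 Tl⁺(aq) + CrO₄²⁻(aq)
Let s be the molar solubility. Then [Tl⁺] = 2s and [CrO₄²⁻] = s.
Ksp = [Tl⁺]^2[CrO₄²⁻] = (2s)^2 · s = 4s^3
4s^3 = 4.3×10⁻¹³  ⇒  s^3 = 1.1×10⁻¹³
s = 4.8×10⁻⁵ mol L⁻¹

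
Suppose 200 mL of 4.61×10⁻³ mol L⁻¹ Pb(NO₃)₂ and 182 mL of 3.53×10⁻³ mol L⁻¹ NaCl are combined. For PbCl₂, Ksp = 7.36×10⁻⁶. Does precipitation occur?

No

Total volume after mixing = 200 + 182 = 382 mL.
[Pb²⁺] = (4.61×10⁻³)(200)/382 = 2.41×10⁻³ mol L⁻¹
[Cl⁻] = (3.53×10⁻³)(182)/382 = 1.68×10⁻³ mol L⁻¹
Q = [Pb²⁺][Cl⁻]^2 = 6.83×10⁻⁹
Q = 6.83×10⁻⁹ < Ksp = 7.36×10⁻⁶, so the solution is unsaturated and no precipitate forms.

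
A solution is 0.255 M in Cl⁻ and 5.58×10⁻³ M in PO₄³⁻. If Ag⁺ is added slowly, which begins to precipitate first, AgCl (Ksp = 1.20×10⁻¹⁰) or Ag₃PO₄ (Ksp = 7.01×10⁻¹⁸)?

AgCl

Each salt precipitates once Q = Ksp for that salt.
For AgCl: [Ag⁺] = (Ksp/[Cl⁻]) = 4.71×10⁻¹⁰ M
For Ag₃PO₄: [Ag⁺] = (Ksp/[PO₄³⁻])^(1/3) = 1.08×10⁻⁵ M
Since AgCl needs less Ag⁺ to reach saturation, it precipitates first.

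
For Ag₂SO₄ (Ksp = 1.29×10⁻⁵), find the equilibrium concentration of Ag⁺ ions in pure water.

2.95×10⁻² M

Ag₂SO₄(s) ⇌ 2 Ag⁺(aq) + SO₄²⁻(aq)
With molar solubility s: [Ag⁺] = 2s, [SO₄²⁻] = s.
Ksp = [Ag⁺]^2[SO₄²⁻] = (2s)^2 · s = 4s^3 = 1.29×10⁻⁵
s = 1.48×10⁻² mol L⁻¹
[Ag⁺] = 2s = 2.95×10⁻² mol L⁻¹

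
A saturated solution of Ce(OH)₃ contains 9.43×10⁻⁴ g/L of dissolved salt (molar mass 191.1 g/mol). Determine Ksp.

Ksp = 1.60×10⁻²⁰

Convert to molarity: s = 9.43×10⁻⁴ / 191.1 = 4.9346×10⁻⁶ mol/L
Ce(OH)₃(s) ⇌ Ce³⁺(aq) + 3 OH⁻(aq)
For each mole of Ce(OH)₃ that dissolves per liter, [Ce³⁺] = s and [OH⁻] = 3s; let s denote this solubility.
Ksp = [Ce³⁺][OH⁻]^3 = s · (3s)^3 = 27s^4
Ksp = 27 × (4.9346×10⁻⁶)^4 = 1.60×10⁻²⁰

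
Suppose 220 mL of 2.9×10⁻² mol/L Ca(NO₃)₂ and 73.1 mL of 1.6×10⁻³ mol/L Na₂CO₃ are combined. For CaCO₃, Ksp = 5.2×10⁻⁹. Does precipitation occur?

Total volume after mixing = 220 + 73.1 = 293.1 mL.
[Ca²⁺] = (2.9×10⁻²)(220)/293.1 = 2.2×10⁻² mol/L
[CO₃²⁻] = (1.6×10⁻³)(73.1)/293.1 = 4.0×10⁻⁴ mol/L
Q = [Ca²⁺][CO₃²⁻] = 8.7×10⁻⁶
Q = 8.7×10⁻⁶ > Ksp = 5.2×10⁻⁹, so the solution is supersaturated and CaCO₃ precipitates.

Yes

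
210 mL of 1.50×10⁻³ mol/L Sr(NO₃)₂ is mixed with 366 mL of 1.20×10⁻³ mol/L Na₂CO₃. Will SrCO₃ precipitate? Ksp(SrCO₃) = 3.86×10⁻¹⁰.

The combined volume is 576 mL.
[Sr²⁺] = (1.50×10⁻³)(210)/576 = 5.47×10⁻⁴ mol/L
[CO₃²⁻] = (1.20×10⁻³)(366)/576 = 7.63×10⁻⁴ mol/L
Q = [Sr²⁺][CO₃²⁻] = 4.17×10⁻⁷
Q = 4.17×10⁻⁷ > Ksp = 3.86×10⁻¹⁰, so the solution is supersaturated and SrCO₃ precipitates.

Yes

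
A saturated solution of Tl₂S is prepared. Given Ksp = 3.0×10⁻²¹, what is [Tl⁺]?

1.8×10⁻⁷ M

Tl₂S(s) ⇌ 2 Tl⁺(aq) + S²⁻(aq)
Call the molar solubility s, so that [Tl⁺] = 2s and [S²⁻] = s.
Ksp = [Tl⁺]^2[S²⁻] = (2s)^2 · s = 4s^3 = 3.0×10⁻²¹
s = 9.1×10⁻⁸ mol L⁻¹
[Tl⁺] = 2s = 1.8×10⁻⁷ mol L⁻¹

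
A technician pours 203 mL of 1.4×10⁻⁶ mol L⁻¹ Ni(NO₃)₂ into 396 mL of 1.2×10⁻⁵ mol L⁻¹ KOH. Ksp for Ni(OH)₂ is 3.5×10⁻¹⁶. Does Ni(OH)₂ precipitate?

The combined volume is 599 mL.
[Ni²⁺] = (1.4×10⁻⁶)(203)/599 = 4.7×10⁻⁷ mol L⁻¹
[OH⁻] = (1.2×10⁻⁵)(396)/599 = 7.9×10⁻⁶ mol L⁻¹
Q = [Ni²⁺][OH⁻]^2 = 3.0×10⁻¹⁷
Q < Ksp (3.0×10⁻¹⁷ vs 3.5×10⁻¹⁶); the solution remains unsaturated and no precipitate forms.

No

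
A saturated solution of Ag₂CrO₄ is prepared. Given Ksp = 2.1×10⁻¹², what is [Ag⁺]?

Ag₂CrO₄(s) ⇌ 2 Ag⁺(aq) + CrO₄²⁻(aq)
With molar solubility s: [Ag⁺] = 2s, [CrO₄²⁻] = s.
Ksp = [Ag⁺]^2[CrO₄²⁻] = (2s)^2 · s = 4s^3 = 2.1×10⁻¹²
s = 8.1×10⁻⁵ mol L⁻¹
[Ag⁺] = 2s = 1.6×10⁻⁴ mol L⁻¹

1.6×10⁻⁴ M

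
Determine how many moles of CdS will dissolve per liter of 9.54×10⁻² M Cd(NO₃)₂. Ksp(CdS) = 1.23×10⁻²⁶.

CdS(s) ⇌ Cd²⁺(aq) + S²⁻(aq)
With Cd²⁺ already at 9.54×10⁻² M and s small, take [Cd²⁺] ≈ 9.54×10⁻² M and [S²⁻] = s.
Ksp = [Cd²⁺][S²⁻] = (9.54×10⁻²)s
s = 1.23×10⁻²⁶ / (9.54×10⁻²) = 1.29×10⁻²⁵
s = 1.29×10⁻²⁵ M

1.29×10⁻²⁵ M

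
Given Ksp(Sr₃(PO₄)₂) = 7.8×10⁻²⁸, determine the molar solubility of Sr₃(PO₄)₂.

Sr₃(PO₄)₂(s) ⇌ 3 Sr²⁺(aq) + 2 PO₄³⁻(aq)
Call the molar solubility s, so that [Sr²⁺] = 3s and [PO₄³⁻] = 2s.
Ksp = [Sr²⁺]^3[PO₄³⁻]^2 = (3s)^3 · (2s)^2 = 108s^5
108s^5 = 7.8×10⁻²⁸  ⇒  s^5 = 7.2×10⁻³⁰
s = 1.5×10⁻⁶ mol/L

1.5×10⁻⁶ M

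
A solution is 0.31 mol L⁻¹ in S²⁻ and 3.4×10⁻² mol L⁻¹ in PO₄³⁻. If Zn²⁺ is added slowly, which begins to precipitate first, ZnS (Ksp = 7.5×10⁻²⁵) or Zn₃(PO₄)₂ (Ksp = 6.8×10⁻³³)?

ZnS

A salt starts to precipitate once the ion product Q reaches its Ksp.
For ZnS: [Zn²⁺] = (Ksp/[S²⁻]) = 2.4×10⁻²⁴ mol L⁻¹
For Zn₃(PO₄)₂: [Zn²⁺] = (Ksp/[PO₄³⁻]^2)^(1/3) = 1.8×10⁻¹⁰ mol L⁻¹
ZnS requires the lower [Zn²⁺], so it precipitates first.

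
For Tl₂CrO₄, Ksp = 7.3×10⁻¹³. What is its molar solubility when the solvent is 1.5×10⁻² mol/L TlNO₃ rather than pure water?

Tl₂CrO₄(s) ⇌ 2 Tl⁺(aq) + CrO₄²⁻(aq)
Tl⁺ is already present at 1.5×10⁻² mol/L. If s mol/L of Tl₂CrO₄ dissolves, [CrO₄²⁻] = s while [Tl⁺] ≈ 1.5×10⁻² mol/L.
Ksp = [Tl⁺]^2[CrO₄²⁻] = (1.5×10⁻²)^2s
s = 7.3×10⁻¹³ / (1.5×10⁻²)^2 = 3.2×10⁻⁹
s = 3.2×10⁻⁹ mol/L

3.2×10⁻⁹ M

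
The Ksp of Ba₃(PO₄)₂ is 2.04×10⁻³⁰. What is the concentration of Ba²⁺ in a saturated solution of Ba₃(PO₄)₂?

1.36×10⁻⁶ M

Ba₃(PO₄)₂(s) ⇌ 3 Ba²⁺(aq) + 2 PO₄³⁻(aq)
Let s be the molar solubility. Then [Ba²⁺] = 3s and [PO₄³⁻] = 2s.
Ksp = [Ba²⁺]^3[PO₄³⁻]^2 = (3s)^3 · (2s)^2 = 108s^5 = 2.04×10⁻³⁰
s = 4.52×10⁻⁷ mol L⁻¹
[Ba²⁺] = 3s = 1.36×10⁻⁶ mol L⁻¹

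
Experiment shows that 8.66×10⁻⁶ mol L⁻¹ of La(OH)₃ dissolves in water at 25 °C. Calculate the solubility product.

Ksp = 1.52×10⁻¹⁹

La(OH)₃(s) ⇌ La³⁺(aq) + 3 OH⁻(aq)
Call the molar solubility s, so that [La³⁺] = s and [OH⁻] = 3s.
Ksp = [La³⁺][OH⁻]^3 = s · (3s)^3 = 27s^4
Ksp = 27 × (8.66×10⁻⁶)^4 = 1.52×10⁻¹⁹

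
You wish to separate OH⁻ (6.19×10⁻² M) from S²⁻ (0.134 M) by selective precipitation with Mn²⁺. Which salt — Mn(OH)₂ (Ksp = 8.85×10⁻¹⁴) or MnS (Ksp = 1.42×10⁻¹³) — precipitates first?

MnS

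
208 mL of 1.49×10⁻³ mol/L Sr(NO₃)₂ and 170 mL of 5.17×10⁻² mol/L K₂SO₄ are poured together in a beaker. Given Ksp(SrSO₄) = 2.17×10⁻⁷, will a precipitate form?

Yes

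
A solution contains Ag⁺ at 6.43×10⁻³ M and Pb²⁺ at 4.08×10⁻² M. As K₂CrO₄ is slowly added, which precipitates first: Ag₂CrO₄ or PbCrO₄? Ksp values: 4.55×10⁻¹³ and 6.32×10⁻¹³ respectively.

The threshold for precipitation is Q = Ksp.
For Ag₂CrO₄: [CrO₄²⁻] = (Ksp/[Ag⁺]^2) = 1.10×10⁻⁸ M
For PbCrO₄: [CrO₄²⁻] = (Ksp/[Pb²⁺]) = 1.55×10⁻¹¹ M
The smaller threshold [CrO₄²⁻] is reached first, so PbCrO₄ precipitates first.

PbCrO₄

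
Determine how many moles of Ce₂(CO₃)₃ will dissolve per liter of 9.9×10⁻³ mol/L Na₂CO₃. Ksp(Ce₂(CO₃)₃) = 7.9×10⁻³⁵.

4.5×10⁻¹⁵ M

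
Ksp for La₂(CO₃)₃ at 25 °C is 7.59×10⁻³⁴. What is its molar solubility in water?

La₂(CO₃)₃(s) ⇌ 2 La³⁺(aq) + 3 CO₃²⁻(aq)
For each mole of La₂(CO₃)₃ that dissolves per liter, [La³⁺] = 2s and [CO₃²⁻] = 3s; let s denote this solubility.
Ksp = [La³⁺]^2[CO₃²⁻]^3 = (2s)^2 · (3s)^3 = 108s^5
108s^5 = 7.59×10⁻³⁴  ⇒  s^5 = 7.03×10⁻³⁶
s = 9.32×10⁻⁸ M

9.32×10⁻⁸ M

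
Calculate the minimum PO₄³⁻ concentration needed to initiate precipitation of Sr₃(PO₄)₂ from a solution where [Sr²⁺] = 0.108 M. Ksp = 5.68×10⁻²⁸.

6.71×10⁻¹³ M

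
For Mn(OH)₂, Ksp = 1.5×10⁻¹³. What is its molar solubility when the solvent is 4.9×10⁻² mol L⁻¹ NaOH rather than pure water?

6.2×10⁻¹¹ M

Mn(OH)₂(s) ⇌ Mn²⁺(aq) + 2 OH⁻(aq)
With OH⁻ already at 4.9×10⁻² mol L⁻¹ and s small, take [OH⁻] ≈ 4.9×10⁻² mol L⁻¹ and [Mn²⁺] = s.
Ksp = [Mn²⁺][OH⁻]^2 = s(4.9×10⁻²)^2
s = 1.5×10⁻¹³ / (4.9×10⁻²)^2 = 6.2×10⁻¹¹
s = 6.2×10⁻¹¹ mol L⁻¹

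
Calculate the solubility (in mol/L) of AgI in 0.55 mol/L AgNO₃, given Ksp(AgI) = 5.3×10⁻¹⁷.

AgI(s) ⇌ Ag⁺(aq) + I⁻(aq)
Let s be the solubility of AgI here. The common ion gives [Ag⁺] ≈ 0.55 mol/L, and [I⁻] = s.
Ksp = [Ag⁺][I⁻] = (0.55)s
s = 5.3×10⁻¹⁷ / (0.55) = 9.6×10⁻¹⁷
s = 9.6×10⁻¹⁷ mol/L

9.6×10⁻¹⁷ M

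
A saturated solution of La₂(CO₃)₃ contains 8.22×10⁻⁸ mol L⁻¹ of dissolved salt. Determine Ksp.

Ksp = 4.05×10⁻³⁴

La₂(CO₃)₃(s) ⇌ 2 La³⁺(aq) + 3 CO₃²⁻(aq)
Call the molar solubility s, so that [La³⁺] = 2s and [CO₃²⁻] = 3s.
Ksp = [La³⁺]^2[CO₃²⁻]^3 = (2s)^2 · (3s)^3 = 108s^5
Ksp = 108 × (8.22×10⁻⁸)^5 = 4.05×10⁻³⁴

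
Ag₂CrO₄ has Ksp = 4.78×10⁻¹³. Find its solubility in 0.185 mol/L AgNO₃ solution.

1.40×10⁻¹¹ M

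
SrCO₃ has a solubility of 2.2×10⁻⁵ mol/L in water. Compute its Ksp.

Ksp = 4.8×10⁻¹⁰

SrCO₃(s) ⇌ Sr²⁺(aq) + CO₃²⁻(aq)
With molar solubility s: [Sr²⁺] = s, [CO₃²⁻] = s.
Ksp = [Sr²⁺][CO₃²⁻] = s · s = s^2
Ksp = (2.2×10⁻⁵)^2 = 4.8×10⁻¹⁰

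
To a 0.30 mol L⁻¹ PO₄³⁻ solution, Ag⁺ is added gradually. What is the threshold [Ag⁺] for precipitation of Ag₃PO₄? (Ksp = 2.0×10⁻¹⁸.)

1.9×10⁻⁶ M

A salt starts to precipitate once the ion product Q reaches its Ksp.
Ag₃PO₄(s) ⇌ 3 Ag⁺(aq) + PO₄³⁻(aq)
Ksp = [Ag⁺]^3[PO₄³⁻] = [Ag⁺]^3(0.30)
[Ag⁺]^3 = 2.0×10⁻¹⁸ / (0.30) = 6.7×10⁻¹⁸
[Ag⁺] = 1.9×10⁻⁶ mol L⁻¹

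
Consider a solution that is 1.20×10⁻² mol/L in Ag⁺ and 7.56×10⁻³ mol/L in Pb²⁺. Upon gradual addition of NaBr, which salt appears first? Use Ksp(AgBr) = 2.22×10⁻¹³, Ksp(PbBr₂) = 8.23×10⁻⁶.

AgBr

A salt starts to precipitate once the ion product Q reaches its Ksp.
For AgBr: [Br⁻] = (Ksp/[Ag⁺]) = 1.85×10⁻¹¹ mol/L
For PbBr₂: [Br⁻] = (Ksp/[Pb²⁺])^(1/2) = 3.30×10⁻² mol/L
AgBr requires the lower [Br⁻], so it precipitates first.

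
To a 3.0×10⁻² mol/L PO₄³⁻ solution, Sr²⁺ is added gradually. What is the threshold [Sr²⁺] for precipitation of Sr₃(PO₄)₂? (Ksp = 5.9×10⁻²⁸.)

8.7×10⁻⁹ M

Each salt precipitates once Q = Ksp for that salt.
Sr₃(PO₄)₂(s) ⇌ 3 Sr²⁺(aq) + 2 PO₄³⁻(aq)
Ksp = [Sr²⁺]^3[PO₄³⁻]^2 = [Sr²⁺]^3(3.0×10⁻²)^2
[Sr²⁺]^3 = 5.9×10⁻²⁸ / (3.0×10⁻²)^2 = 6.6×10⁻²⁵
[Sr²⁺] = 8.7×10⁻⁹ mol/L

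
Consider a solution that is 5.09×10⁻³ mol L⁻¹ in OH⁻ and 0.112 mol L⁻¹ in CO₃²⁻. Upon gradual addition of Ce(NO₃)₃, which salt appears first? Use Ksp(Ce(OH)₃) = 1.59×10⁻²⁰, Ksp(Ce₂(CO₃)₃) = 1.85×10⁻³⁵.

Precipitation begins when Q = Ksp.
For Ce(OH)₃: [Ce³⁺] = (Ksp/[OH⁻]^3) = 1.21×10⁻¹³ mol L⁻¹
For Ce₂(CO₃)₃: [Ce³⁺] = (Ksp/[CO₃²⁻]^3)^(1/2) = 1.15×10⁻¹⁶ mol L⁻¹
Since Ce₂(CO₃)₃ needs less Ce³⁺ to reach saturation, it precipitates first.

Ce₂(CO₃)₃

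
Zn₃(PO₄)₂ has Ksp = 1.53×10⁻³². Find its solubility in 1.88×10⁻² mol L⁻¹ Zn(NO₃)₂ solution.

2.40×10⁻¹⁴ M

Zn₃(PO₄)₂(s) ⇌ 3 Zn²⁺(aq) + 2 PO₄³⁻(aq)
Let s be the solubility of Zn₃(PO₄)₂ here. The common ion gives [Zn²⁺] ≈ 1.88×10⁻² mol L⁻¹, and [PO₄³⁻] = 2s.
Ksp = [Zn²⁺]^3[PO₄³⁻]^2 = (1.88×10⁻²)^3(2s)^2
(2s)^2 = 1.53×10⁻³² / (1.88×10⁻²)^3 = 2.30×10⁻²⁷
s = 2.40×10⁻¹⁴ mol L⁻¹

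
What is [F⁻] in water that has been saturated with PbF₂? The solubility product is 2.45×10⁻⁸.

3.66×10⁻³ M

PbF₂(s) ⇌ Pb²⁺(aq) + 2 F⁻(aq)
If s mol/L of PbF₂ dissolves, [Pb²⁺] = s and [F⁻] = 2s.
Ksp = [Pb²⁺][F⁻]^2 = s · (2s)^2 = 4s^3 = 2.45×10⁻⁸
s = 1.83×10⁻³ mol/L
[F⁻] = 2s = 3.66×10⁻³ mol/L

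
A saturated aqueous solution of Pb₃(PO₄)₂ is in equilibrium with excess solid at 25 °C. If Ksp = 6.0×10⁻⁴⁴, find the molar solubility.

8.9×10⁻¹⁰ M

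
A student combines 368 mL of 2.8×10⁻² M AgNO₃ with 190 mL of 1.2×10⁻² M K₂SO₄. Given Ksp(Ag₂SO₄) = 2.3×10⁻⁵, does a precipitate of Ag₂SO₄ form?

No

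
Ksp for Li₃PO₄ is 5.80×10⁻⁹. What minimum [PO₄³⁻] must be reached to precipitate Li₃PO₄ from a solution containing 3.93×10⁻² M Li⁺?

9.56×10⁻⁵ M

Each salt precipitates once Q = Ksp for that salt.
Li₃PO₄(s) ⇌ 3 Li⁺(aq) + PO₄³⁻(aq)
Ksp = [Li⁺]^3[PO₄³⁻] = [PO₄³⁻](3.93×10⁻²)^3
[PO₄³⁻] = 5.80×10⁻⁹ / (3.93×10⁻²)^3 = 9.56×10⁻⁵
[PO₄³⁻] = 9.56×10⁻⁵ M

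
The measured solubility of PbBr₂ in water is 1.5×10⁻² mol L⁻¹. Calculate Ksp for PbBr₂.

PbBr₂(s) ⇌ Pb²⁺(aq) + 2 Br⁻(aq)
Call the molar solubility s, so that [Pb²⁺] = s and [Br⁻] = 2s.
Ksp = [Pb²⁺][Br⁻]^2 = s · (2s)^2 = 4s^3
Ksp = 4 × (1.5×10⁻²)^3 = 1.4×10⁻⁵

Ksp = 1.4×10⁻⁵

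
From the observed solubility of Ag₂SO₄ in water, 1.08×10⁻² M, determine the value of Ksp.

Ag₂SO₄(s) ⇌ 2 Ag⁺(aq) + SO₄²⁻(aq)
Let s be the molar solubility. Then [Ag⁺] = 2s and [SO₄²⁻] = s.
Ksp = [Ag⁺]^2[SO₄²⁻] = (2s)^2 · s = 4s^3
Ksp = 4 × (1.08×10⁻²)^3 = 5.04×10⁻⁶

Ksp = 5.04×10⁻⁶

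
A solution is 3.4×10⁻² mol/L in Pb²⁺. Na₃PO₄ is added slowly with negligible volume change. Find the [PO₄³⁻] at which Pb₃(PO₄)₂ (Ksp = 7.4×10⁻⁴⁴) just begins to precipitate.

4.3×10⁻²⁰ M

The threshold for precipitation is Q = Ksp.
Pb₃(PO₄)₂(s) ⇌ 3 Pb²⁺(aq) + 2 PO₄³⁻(aq)
Ksp = [Pb²⁺]^3[PO₄³⁻]^2 = [PO₄³⁻]^2(3.4×10⁻²)^3
[PO₄³⁻]^2 = 7.4×10⁻⁴⁴ / (3.4×10⁻²)^3 = 1.9×10⁻³⁹
[PO₄³⁻] = 4.3×10⁻²⁰ mol/L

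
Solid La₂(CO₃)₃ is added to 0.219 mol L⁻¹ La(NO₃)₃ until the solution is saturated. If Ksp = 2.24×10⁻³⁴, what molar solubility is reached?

5.57×10⁻¹² M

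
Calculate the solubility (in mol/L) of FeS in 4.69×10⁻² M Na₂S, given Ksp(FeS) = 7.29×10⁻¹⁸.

FeS(s) ⇌ Fe²⁺(aq) + S²⁻(aq)
S²⁻ is already present at 4.69×10⁻² M. If s mol/L of FeS dissolves, [Fe²⁺] = s while [S²⁻] ≈ 4.69×10⁻² M.
Ksp = [Fe²⁺][S²⁻] = s(4.69×10⁻²)
s = 7.29×10⁻¹⁸ / (4.69×10⁻²) = 1.55×10⁻¹⁶
s = 1.55×10⁻¹⁶ M

1.55×10⁻¹⁶ M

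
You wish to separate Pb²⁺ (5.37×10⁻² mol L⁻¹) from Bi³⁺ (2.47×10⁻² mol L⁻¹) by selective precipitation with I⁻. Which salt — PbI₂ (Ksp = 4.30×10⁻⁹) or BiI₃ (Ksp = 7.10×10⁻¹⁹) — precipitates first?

The threshold for precipitation is Q = Ksp.
For PbI₂: [I⁻] = (Ksp/[Pb²⁺])^(1/2) = 2.83×10⁻⁴ mol L⁻¹
For BiI₃: [I⁻] = (Ksp/[Bi³⁺])^(1/3) = 3.06×10⁻⁶ mol L⁻¹
The smaller threshold [I⁻] is reached first, so BiI₃ precipitates first.

BiI₃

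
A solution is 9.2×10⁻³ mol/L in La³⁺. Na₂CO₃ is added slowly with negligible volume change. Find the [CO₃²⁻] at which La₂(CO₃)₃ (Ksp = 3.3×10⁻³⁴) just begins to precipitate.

1.6×10⁻¹⁰ M

Each salt precipitates once Q = Ksp for that salt.
La₂(CO₃)₃(s) ⇌ 2 La³⁺(aq) + 3 CO₃²⁻(aq)
Ksp = [La³⁺]^2[CO₃²⁻]^3 = [CO₃²⁻]^3(9.2×10⁻³)^2
[CO₃²⁻]^3 = 3.3×10⁻³⁴ / (9.2×10⁻³)^2 = 3.9×10⁻³⁰
[CO₃²⁻] = 1.6×10⁻¹⁰ mol/L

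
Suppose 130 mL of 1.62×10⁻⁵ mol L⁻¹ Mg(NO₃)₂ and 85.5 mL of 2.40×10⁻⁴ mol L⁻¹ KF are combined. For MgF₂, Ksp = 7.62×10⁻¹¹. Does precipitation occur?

Total volume after mixing = 130 + 85.5 = 215.5 mL.
[Mg²⁺] = (1.62×10⁻⁵)(130)/215.5 = 9.77×10⁻⁶ mol L⁻¹
[F⁻] = (2.40×10⁻⁴)(85.5)/215.5 = 9.52×10⁻⁵ mol L⁻¹
Q = [Mg²⁺][F⁻]^2 = 8.86×10⁻¹⁴
Since Q (8.86×10⁻¹⁴) is less than Ksp (7.62×10⁻¹¹), no MgF₂ precipitates.

No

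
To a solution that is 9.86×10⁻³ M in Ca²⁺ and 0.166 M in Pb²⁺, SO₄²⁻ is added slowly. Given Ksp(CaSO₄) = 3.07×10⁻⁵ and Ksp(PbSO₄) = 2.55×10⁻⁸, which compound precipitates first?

PbSO₄

A salt starts to precipitate once the ion product Q reaches its Ksp.
For CaSO₄: [SO₄²⁻] = (Ksp/[Ca²⁺]) = 3.11×10⁻³ M
For PbSO₄: [SO₄²⁻] = (Ksp/[Pb²⁺]) = 1.54×10⁻⁷ M
Since PbSO₄ needs less SO₄²⁻ to reach saturation, it precipitates first.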